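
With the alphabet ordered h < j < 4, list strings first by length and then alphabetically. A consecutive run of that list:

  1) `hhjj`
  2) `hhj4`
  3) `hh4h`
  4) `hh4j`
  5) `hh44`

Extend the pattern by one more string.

hjhh

Treat hh44 as a base-3 numeral over the given alphabet and add one, carrying through any trailing 4's.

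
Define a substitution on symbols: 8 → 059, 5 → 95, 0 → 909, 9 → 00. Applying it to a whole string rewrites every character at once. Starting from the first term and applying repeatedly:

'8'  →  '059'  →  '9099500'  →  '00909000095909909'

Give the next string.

9099090090900909909909909009500909000090900

Replace each of the 17 characters of 00909000095909909 in place — 909 909 00 909 00 909 909 909 909 00 95 00 909 00 00 909 00 — and concatenate.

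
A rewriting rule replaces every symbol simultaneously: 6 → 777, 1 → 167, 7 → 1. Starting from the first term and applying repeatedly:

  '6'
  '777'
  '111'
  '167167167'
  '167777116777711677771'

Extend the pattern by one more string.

Rewriting the 21 symbols of 167777116777711677771 one by one yields 167 777 1 1 1 1 167 167 777 1 1 1 1 167 167 777 1 1 1 1 167; concatenated:

167777111116716777711111671677771111167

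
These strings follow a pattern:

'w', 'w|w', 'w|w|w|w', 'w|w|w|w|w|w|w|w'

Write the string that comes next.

s(k+1) = s(k)·|·s(k) — each term doubles the last with '|' between the halves.
Doubling w|w|w|w|w|w|w|w with '|' between the halves:

w|w|w|w|w|w|w|w|w|w|w|w|w|w|w|w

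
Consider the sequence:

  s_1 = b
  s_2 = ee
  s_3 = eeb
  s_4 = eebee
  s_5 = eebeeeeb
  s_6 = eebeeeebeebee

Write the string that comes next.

This is a Fibonacci-style word recurrence s(k) = s(k−1)·s(k−2): e.g. ee·b = eeb.
The next term joins eebeeeebeebee and eebeeeeb.

eebeeeebeebeeeebeeeeb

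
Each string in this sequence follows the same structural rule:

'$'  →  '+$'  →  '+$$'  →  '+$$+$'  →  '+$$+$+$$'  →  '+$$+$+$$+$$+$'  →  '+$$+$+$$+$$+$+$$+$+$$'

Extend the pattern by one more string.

From term 3 onward, concatenate the last term with the second-to-last: +$·$ = +$$, +$$·+$ = +$$+$, …
The next term joins +$$+$+$$+$$+$+$$+$+$$ and +$$+$+$$+$$+$.

+$$+$+$$+$$+$+$$+$+$$+$$+$+$$+$$+$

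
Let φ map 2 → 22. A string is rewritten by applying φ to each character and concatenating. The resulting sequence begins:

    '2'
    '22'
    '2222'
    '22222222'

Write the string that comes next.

2222222222222222

Apply φ to 22222222 symbol by symbol: 2→22, 2→22, 2→22, 2→22, 2→22, 2→22, 2→22, 2→22; joined: 22 22 22 22 22 22 22 22.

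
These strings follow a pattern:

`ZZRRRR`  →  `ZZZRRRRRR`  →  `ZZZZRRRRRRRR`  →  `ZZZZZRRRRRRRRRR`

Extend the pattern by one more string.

Each string has the form Z^{n} R^{2n}, where the shown terms are n = 2, 3, 4, 5.
At n = 6 the blocks have lengths 6, 12.

ZZZZZZRRRRRRRRRRRR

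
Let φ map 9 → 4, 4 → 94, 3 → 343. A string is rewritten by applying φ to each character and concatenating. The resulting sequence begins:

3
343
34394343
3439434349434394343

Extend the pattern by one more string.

3439434349434394343944943439434349434394343

Replace each of the 19 characters of 3439434349434394343 in place — 343 94 343 4 94 343 94 343 94 4 94 343 94 343 4 94 343 94 343 — and concatenate.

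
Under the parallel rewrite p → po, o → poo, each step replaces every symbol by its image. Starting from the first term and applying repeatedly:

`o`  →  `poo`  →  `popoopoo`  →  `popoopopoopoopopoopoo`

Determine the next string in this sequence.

φ(popoopopoopoopopoopoo) expands symbol-by-symbol to po poo po poo poo po poo po poo poo po poo poo po poo po poo poo po poo poo; joining the 21 pieces gives the next term.

popoopopoopoopopoopopoopoopopoopoopopoopopoopoopopoopoo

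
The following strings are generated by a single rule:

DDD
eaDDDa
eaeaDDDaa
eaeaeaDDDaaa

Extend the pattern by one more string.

eaeaeaeaDDDaaaa

Each term wraps the previous one in ea on the left and a on the right.
One more step from eaeaeaDDDaaa gives the answer.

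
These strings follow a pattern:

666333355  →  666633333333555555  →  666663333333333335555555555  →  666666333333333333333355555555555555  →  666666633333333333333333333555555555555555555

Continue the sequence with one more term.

666666663333333333333333333333335555555555555555555555

Reading off run lengths: 6 runs 3, 4, 5, 6, 7; 3 runs 4, 8, 12, 16, 20; 5 runs 2, 6, 10, 14, 18 — each is linear in n (n = 1, 2, …).
For the next term, n = 6, so the run lengths are 8, 24, 22.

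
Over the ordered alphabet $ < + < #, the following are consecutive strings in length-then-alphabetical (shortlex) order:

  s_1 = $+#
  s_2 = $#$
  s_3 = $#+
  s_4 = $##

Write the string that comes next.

+$$

Treat $## as a base-3 numeral over the given alphabet and add one, carrying through any trailing #'s.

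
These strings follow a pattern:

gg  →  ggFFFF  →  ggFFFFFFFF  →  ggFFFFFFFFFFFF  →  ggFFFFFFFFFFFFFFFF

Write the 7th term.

The strings grow by a fixed suffix FFFF each time.
From ggFFFFFFFFFFFFFFFF, 2 further steps: ggFFFFFFFFFFFFFFFF → ggFFFFFFFFFFFFFFFFFFFF → (answer).

ggFFFFFFFFFFFFFFFFFFFFFFFF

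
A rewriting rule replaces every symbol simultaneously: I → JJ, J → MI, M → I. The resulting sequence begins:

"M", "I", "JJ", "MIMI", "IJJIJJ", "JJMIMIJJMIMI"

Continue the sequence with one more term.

MIMIIJJIJJMIMIIJJIJJ

Apply φ to JJMIMIJJMIMI symbol by symbol: J→MI, J→MI, M→I, I→JJ, M→I, I→JJ, J→MI, J→MI, M→I, I→JJ, M→I, I→JJ; joined: MI MI I JJ I JJ MI MI I JJ I JJ.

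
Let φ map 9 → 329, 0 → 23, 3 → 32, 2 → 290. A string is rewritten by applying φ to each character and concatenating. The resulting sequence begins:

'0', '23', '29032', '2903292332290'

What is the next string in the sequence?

Replace each of the 13 characters of 2903292332290 in place — 290 329 23 32 290 329 290 32 32 290 290 329 23 — and concatenate.

2903292332290329290323229029032923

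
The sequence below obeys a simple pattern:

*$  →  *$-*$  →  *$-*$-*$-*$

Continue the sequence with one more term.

Every step duplicates the string with '-' between the halves.
Doubling *$-*$-*$-*$ with '-' between the halves:

*$-*$-*$-*$-*$-*$-*$-*$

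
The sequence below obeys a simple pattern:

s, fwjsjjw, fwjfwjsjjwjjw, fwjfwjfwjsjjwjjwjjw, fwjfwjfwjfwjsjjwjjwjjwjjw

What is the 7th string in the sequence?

Each term wraps the previous one in fwj on the left and jjw on the right.
From fwjfwjfwjfwjsjjwjjwjjwjjw, 2 further steps: fwjfwjfwjfwjsjjwjjwjjwjjw → fwjfwjfwjfwjfwjsjjwjjwjjwjjwjjw → (answer).

fwjfwjfwjfwjfwjfwjsjjwjjwjjwjjwjjwjjw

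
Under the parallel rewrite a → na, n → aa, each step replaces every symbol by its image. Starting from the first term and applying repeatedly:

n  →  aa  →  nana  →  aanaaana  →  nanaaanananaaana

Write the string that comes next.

aanaaanananaaanaaanaaanananaaana

φ(nanaaanananaaana) expands symbol-by-symbol to aa na aa na na na aa na aa na aa na na na aa na; joining the 16 pieces gives the next term.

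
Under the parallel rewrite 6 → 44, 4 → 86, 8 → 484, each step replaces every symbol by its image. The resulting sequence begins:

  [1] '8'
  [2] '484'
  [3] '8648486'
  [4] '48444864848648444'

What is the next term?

864848686864844486484864844486484868686

Applying the rule to each of the 17 symbols of 48444864848648444 gives the pieces 86 484 86 86 86 484 44 86 484 86 484 44 86 484 86 86 86, which concatenate to the answer.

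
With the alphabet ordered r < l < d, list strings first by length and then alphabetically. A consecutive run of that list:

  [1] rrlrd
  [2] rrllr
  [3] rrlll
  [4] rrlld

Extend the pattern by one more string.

Treat rrlld as a base-3 numeral over the given alphabet and add one, carrying through any trailing d's.

rrldr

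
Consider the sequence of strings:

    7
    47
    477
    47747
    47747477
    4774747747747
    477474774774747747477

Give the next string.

This is a Fibonacci-style word recurrence s(k) = s(k−1)·s(k−2): e.g. 47·7 = 477.
The next term joins 477474774774747747477 and 4774747747747.

4774747747747477474774774747747747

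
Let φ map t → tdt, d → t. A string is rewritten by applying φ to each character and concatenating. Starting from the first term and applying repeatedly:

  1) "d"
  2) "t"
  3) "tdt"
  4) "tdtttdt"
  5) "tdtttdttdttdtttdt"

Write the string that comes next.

Rewriting the 17 symbols of tdtttdttdttdtttdt one by one yields tdt t tdt tdt tdt t tdt tdt t tdt tdt t tdt tdt tdt t tdt; concatenated:

tdtttdttdttdtttdttdtttdttdtttdttdttdtttdt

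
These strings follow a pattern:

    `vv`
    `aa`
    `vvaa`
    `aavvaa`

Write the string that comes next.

From term 3 onward, concatenate the second-to-last term with the last: vv·aa = vvaa, aa·vvaa = aavvaa, …
So term 5 is vvaa·aavvaa.

vvaaaavvaa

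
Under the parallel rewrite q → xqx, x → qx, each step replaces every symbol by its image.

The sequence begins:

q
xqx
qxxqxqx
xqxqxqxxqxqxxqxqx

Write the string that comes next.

Rewriting the 17 symbols of xqxqxqxxqxqxxqxqx one by one yields qx xqx qx xqx qx xqx qx qx xqx qx xqx qx qx xqx qx xqx qx; concatenated:

qxxqxqxxqxqxxqxqxqxxqxqxxqxqxqxxqxqxxqxqx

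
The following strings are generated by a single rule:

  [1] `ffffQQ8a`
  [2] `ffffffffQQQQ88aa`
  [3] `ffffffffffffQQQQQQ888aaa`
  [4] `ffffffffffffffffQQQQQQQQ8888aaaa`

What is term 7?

Reading off run lengths: f runs 4, 8, 12, 16; Q runs 2, 4, 6, 8; 8 runs 1, 2, 3, 4; a runs 1, 2, 3, 4 — each is linear in n (n = 1, 2, …).
Setting n = 7 gives 28, 14, 7, 7 characters in each block.

ffffffffffffffffffffffffffffQQQQQQQQQQQQQQ8888888aaaaaaa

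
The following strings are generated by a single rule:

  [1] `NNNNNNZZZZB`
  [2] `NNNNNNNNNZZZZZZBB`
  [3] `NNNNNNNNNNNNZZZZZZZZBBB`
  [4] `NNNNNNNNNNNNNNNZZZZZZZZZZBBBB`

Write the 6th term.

Reading off run lengths: N runs 6, 9, 12, 15; Z runs 4, 6, 8, 10; B runs 1, 2, 3, 4 — each is linear in n, where the shown terms are n = 2, 3, 4, 5.
For term 6, n = 7, so the run lengths are 21, 14, 6.

NNNNNNNNNNNNNNNNNNNNNZZZZZZZZZZZZZZBBBBBB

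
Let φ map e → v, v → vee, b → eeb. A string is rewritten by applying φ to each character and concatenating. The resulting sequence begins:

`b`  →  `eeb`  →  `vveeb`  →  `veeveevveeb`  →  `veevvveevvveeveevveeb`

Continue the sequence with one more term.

Rewriting the 21 symbols of veevvveevvveeveevveeb one by one yields vee v v vee vee vee v v vee vee vee v v vee v v vee vee v v eeb; concatenated:

veevvveeveeveevvveeveeveevvveevvveeveevveeb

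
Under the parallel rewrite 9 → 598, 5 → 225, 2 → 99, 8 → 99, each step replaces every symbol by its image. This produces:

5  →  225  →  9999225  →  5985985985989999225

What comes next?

Applying the rule to each of the 19 symbols of 5985985985989999225 gives the pieces 225 598 99 225 598 99 225 598 99 225 598 99 598 598 598 598 99 99 225, which concatenate to the answer.

225598992255989922559899225598995985985985989999225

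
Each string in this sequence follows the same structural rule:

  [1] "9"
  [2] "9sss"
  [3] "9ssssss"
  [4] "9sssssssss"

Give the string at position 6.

Every step adds sss to the end: s(k+1) = s(k)·sss.
From 9sssssssss, 2 further steps: 9sssssssss → 9ssssssssssss → (answer).

9sssssssssssssss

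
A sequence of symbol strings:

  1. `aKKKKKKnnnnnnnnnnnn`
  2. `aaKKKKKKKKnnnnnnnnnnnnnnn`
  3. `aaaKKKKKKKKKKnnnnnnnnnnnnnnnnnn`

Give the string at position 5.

Reading off run lengths: a runs 1, 2, 3; K runs 6, 8, 10; n runs 12, 15, 18 — each is linear in n, where the shown terms are n = 3, 4, 5.
At n = 7 the blocks have lengths 5, 14, 24.

aaaaaKKKKKKKKKKKKKKnnnnnnnnnnnnnnnnnnnnnnnn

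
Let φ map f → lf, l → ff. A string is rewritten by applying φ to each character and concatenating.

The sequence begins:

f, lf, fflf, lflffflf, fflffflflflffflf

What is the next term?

lflffflflflffflffflffflflflffflf

Applying the rule to each of the 16 symbols of fflffflflflffflf gives the pieces lf lf ff lf lf lf ff lf ff lf ff lf lf lf ff lf, which concatenate to the answer.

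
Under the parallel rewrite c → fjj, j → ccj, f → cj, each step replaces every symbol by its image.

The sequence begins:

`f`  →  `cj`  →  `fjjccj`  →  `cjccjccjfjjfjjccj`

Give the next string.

fjjccjfjjfjjccjfjjfjjccjcjccjccjcjccjccjfjjfjjccj

φ(cjccjccjfjjfjjccj) expands symbol-by-symbol to fjj ccj fjj fjj ccj fjj fjj ccj cj ccj ccj cj ccj ccj fjj fjj ccj; joining the 17 pieces gives the next term.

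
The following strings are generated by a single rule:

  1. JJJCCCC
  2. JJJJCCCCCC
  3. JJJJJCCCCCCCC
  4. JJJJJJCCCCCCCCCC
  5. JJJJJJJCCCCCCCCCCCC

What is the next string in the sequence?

Term n consists of n+1 J's, followed by 2n C's, where the shown terms are n = 2, 3, 4, 5, 6.
For the next term, n = 7, so the run lengths are 8, 14.

JJJJJJJJCCCCCCCCCCCCCC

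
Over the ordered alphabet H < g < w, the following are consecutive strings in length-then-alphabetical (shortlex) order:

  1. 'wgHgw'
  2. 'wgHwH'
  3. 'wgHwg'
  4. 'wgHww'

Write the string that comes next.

wggHH

Treat wgHww as a base-3 numeral over the given alphabet and add one, carrying through any trailing w's.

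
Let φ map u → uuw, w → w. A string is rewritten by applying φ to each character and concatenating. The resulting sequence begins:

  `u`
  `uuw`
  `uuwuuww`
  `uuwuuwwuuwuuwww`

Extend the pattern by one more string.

Rewriting the 15 symbols of uuwuuwwuuwuuwww one by one yields uuw uuw w uuw uuw w w uuw uuw w uuw uuw w w w; concatenated:

uuwuuwwuuwuuwwwuuwuuwwuuwuuwwww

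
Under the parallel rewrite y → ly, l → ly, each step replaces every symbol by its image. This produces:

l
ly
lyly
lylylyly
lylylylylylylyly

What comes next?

lylylylylylylylylylylylylylylyly

Applying the rule to each of the 16 symbols of lylylylylylylyly gives the pieces ly ly ly ly ly ly ly ly ly ly ly ly ly ly ly ly, which concatenate to the answer.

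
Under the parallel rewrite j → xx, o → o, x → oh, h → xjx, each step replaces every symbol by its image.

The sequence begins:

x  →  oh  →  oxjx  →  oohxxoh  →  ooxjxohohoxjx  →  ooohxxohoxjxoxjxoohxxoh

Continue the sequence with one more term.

oooxjxohohoxjxoohxxohoohxxohooxjxohohoxjx

Replace each of the 23 characters of ooohxxohoxjxoxjxoohxxoh in place — o o o xjx oh oh o xjx o oh xx oh o oh xx oh o o xjx oh oh o xjx — and concatenate.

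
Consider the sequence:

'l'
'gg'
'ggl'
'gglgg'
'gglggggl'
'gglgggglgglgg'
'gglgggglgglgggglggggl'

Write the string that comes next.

This is a Fibonacci-style word recurrence s(k) = s(k−1)·s(k−2): e.g. gg·l = ggl.
So term 8 is gglgggglgglgggglggggl·gglgggglgglgg.

gglgggglgglgggglgggglgglgggglgglgg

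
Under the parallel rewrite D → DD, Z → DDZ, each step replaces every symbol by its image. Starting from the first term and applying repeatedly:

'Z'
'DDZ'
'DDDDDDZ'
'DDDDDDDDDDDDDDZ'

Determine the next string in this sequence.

Rewriting the 15 symbols of DDDDDDDDDDDDDDZ one by one yields DD DD DD DD DD DD DD DD DD DD DD DD DD DD DDZ; concatenated:

DDDDDDDDDDDDDDDDDDDDDDDDDDDDDDZ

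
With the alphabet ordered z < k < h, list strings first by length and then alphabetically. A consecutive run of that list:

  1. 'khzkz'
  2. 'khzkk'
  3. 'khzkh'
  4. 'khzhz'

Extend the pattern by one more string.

khzhk

Treat khzhz as a base-3 numeral over the given alphabet and add one, carrying through any trailing h's.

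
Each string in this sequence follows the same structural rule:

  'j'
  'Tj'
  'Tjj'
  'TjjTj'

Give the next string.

TjjTjTjj

From term 3 onward, concatenate the last term with the second-to-last: Tj·j = Tjj, Tjj·Tj = TjjTj, …
Continuing: TjjTj · Tjj gives term 5.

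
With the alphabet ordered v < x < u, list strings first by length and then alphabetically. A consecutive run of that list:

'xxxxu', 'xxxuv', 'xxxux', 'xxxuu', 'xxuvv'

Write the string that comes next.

xxuvx

The successor of xxuvv increments the rightmost position that isn't already u and resets every position after it to v.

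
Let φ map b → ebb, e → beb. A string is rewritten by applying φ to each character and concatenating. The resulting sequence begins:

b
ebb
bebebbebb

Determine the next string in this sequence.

ebbbebebbbebebbebbbebebbebb

Apply φ to bebebbebb symbol by symbol: b→ebb, e→beb, b→ebb, e→beb, b→ebb, b→ebb, e→beb, b→ebb, b→ebb; joined: ebb beb ebb beb ebb ebb beb ebb ebb.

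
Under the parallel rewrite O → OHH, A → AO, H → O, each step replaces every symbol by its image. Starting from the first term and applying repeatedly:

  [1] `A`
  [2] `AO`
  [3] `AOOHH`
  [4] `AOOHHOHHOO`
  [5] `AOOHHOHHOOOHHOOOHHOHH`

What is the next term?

AOOHHOHHOOOHHOOOHHOHHOHHOOOHHOHHOHHOOOHHOO

φ(AOOHHOHHOOOHHOOOHHOHH) expands symbol-by-symbol to AO OHH OHH O O OHH O O OHH OHH OHH O O OHH OHH OHH O O OHH O O; joining the 21 pieces gives the next term.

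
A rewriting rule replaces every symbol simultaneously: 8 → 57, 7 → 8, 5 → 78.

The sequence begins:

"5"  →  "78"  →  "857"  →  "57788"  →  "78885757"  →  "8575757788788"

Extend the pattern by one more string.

Replace each of the 13 characters of 8575757788788 in place — 57 78 8 78 8 78 8 8 57 57 8 57 57 — and concatenate.

577887887888575785757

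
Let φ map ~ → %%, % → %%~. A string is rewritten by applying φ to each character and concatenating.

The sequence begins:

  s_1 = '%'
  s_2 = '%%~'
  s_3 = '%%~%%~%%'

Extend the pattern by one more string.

%%~%%~%%%%~%%~%%%%~%%~

Rewriting each symbol of %%~%%~%%: %→%%~, %→%%~, ~→%%, %→%%~, %→%%~, ~→%%, %→%%~, %→%%~, which concatenates to %%~ %%~ %% %%~ %%~ %% %%~ %%~.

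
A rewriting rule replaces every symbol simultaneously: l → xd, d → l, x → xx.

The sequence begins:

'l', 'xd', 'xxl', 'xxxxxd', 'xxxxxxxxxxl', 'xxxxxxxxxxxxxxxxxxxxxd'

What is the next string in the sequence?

xxxxxxxxxxxxxxxxxxxxxxxxxxxxxxxxxxxxxxxxxxl

Applying the rule to each of the 22 symbols of xxxxxxxxxxxxxxxxxxxxxd gives the pieces xx xx xx xx xx xx xx xx xx xx xx xx xx xx xx xx xx xx xx xx xx l, which concatenate to the answer.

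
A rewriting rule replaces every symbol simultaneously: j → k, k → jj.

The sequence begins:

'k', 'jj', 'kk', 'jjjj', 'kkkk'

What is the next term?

jjjjjjjj

Apply φ to kkkk symbol by symbol: k→jj, k→jj, k→jj, k→jj; joined: jj jj jj jj.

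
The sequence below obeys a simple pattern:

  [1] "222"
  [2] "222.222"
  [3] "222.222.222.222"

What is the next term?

222.222.222.222.222.222.222.222

s(k+1) = s(k)·.·s(k) — each term doubles the last with '.' between the halves.
One more doubling of 222.222.222.222 gives the answer.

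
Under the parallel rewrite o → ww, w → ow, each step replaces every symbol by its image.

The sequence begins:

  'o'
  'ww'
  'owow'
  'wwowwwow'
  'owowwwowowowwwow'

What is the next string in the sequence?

Applying the rule to each of the 16 symbols of owowwwowowowwwow gives the pieces ww ow ww ow ow ow ww ow ww ow ww ow ow ow ww ow, which concatenate to the answer.

wwowwwowowowwwowwwowwwowowowwwow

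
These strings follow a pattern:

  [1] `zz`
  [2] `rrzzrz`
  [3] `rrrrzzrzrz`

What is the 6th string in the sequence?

rrrrrrrrrrzzrzrzrzrzrz

Every step adds rr to the front and rz to the end of the previous string.
From rrrrzzrzrz, 3 further steps: rrrrzzrzrz → rrrrrrzzrzrzrz → rrrrrrrrzzrzrzrzrz → (answer).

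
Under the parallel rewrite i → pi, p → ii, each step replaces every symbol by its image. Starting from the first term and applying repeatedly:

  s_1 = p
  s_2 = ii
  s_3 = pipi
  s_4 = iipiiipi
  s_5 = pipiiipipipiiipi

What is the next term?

iipiiipipipiiipiiipiiipipipiiipi

φ(pipiiipipipiiipi) expands symbol-by-symbol to ii pi ii pi pi pi ii pi ii pi ii pi pi pi ii pi; joining the 16 pieces gives the next term.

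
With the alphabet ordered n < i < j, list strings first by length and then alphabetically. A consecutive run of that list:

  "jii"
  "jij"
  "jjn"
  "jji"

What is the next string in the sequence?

Treat jji as a base-3 numeral over the given alphabet and add one, carrying through any trailing j's.

jjj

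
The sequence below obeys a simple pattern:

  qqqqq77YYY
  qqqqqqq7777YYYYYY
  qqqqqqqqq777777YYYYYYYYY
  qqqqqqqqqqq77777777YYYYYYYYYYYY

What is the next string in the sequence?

qqqqqqqqqqqqq7777777777YYYYYYYYYYYYYYY

Each string has the form q^{2n+3} 7^{2n} Y^{3n} (n = 1, 2, …).
At n = 5 the blocks have lengths 13, 10, 15.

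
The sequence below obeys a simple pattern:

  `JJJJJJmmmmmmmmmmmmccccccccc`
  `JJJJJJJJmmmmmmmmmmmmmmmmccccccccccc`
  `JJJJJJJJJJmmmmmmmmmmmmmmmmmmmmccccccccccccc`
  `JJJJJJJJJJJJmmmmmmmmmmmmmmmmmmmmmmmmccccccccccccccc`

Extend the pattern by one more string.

JJJJJJJJJJJJJJmmmmmmmmmmmmmmmmmmmmmmmmmmmmccccccccccccccccc

The n-th term is 2n J's then 4n m's then 2n+3 c's, where the shown terms are n = 3, 4, 5, 6.
At n = 7 the blocks have lengths 14, 28, 17.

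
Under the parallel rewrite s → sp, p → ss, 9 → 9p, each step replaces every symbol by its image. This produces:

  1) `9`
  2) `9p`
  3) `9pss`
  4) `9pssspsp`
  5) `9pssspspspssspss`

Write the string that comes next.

Applying the rule to each of the 16 symbols of 9pssspspspssspss gives the pieces 9p ss sp sp sp ss sp ss sp ss sp sp sp ss sp sp, which concatenate to the answer.

9pssspspspssspssspssspspspssspsp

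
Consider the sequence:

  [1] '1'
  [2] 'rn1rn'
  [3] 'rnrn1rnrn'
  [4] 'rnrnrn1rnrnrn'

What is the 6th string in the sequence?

rnrnrnrnrn1rnrnrnrnrn

s(k+1) = rn·s(k)·rn, so each term gains rn as a prefix and rn as a suffix.
From rnrnrn1rnrnrn, 2 further steps: rnrnrn1rnrnrn → rnrnrnrn1rnrnrnrn → (answer).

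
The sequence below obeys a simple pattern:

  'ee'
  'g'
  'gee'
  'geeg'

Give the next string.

This is a Fibonacci-style word recurrence s(k) = s(k−1)·s(k−2): e.g. g·ee = gee.
The next term joins geeg and gee.

geeggee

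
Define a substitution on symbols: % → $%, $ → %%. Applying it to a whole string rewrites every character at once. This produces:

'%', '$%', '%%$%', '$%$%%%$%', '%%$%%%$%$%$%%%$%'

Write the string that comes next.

φ(%%$%%%$%$%$%%%$%) expands symbol-by-symbol to $% $% %% $% $% $% %% $% %% $% %% $% $% $% %% $%; joining the 16 pieces gives the next term.

$%$%%%$%$%$%%%$%%%$%%%$%$%$%%%$%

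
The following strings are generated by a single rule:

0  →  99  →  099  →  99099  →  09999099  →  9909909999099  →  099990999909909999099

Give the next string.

Each term (from the third on) is the two preceding terms concatenated in order: term 3 = 0·99 = 099.
Continuing: 9909909999099 · 099990999909909999099 gives term 8.

9909909999099099990999909909999099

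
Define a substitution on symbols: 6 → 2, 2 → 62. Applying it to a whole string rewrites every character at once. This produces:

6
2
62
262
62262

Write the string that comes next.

26262262

Expanding 62262: 6→2, 2→62, 2→62, 6→2, 2→62. Concatenated: 2 62 62 2 62.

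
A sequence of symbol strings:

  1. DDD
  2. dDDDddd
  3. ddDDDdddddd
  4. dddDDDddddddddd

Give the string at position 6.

Each term wraps the previous one in d on the left and ddd on the right.
From dddDDDddddddddd, 2 further steps: dddDDDddddddddd → ddddDDDdddddddddddd → (answer).

dddddDDDddddddddddddddd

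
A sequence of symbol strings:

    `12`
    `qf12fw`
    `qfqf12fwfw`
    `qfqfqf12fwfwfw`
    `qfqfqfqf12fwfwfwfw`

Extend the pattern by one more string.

Every step adds qf to the front and fw to the end of the previous string.
One more step from qfqfqfqf12fwfwfwfw gives the answer.

qfqfqfqfqf12fwfwfwfwfw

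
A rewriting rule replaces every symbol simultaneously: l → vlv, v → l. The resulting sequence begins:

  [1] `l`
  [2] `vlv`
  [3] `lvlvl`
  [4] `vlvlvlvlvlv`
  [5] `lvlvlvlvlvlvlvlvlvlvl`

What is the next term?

Replace each of the 21 characters of lvlvlvlvlvlvlvlvlvlvl in place — vlv l vlv l vlv l vlv l vlv l vlv l vlv l vlv l vlv l vlv l vlv — and concatenate.

vlvlvlvlvlvlvlvlvlvlvlvlvlvlvlvlvlvlvlvlvlv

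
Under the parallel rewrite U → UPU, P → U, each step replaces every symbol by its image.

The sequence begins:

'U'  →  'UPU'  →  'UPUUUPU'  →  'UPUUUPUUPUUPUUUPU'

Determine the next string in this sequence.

Rewriting the 17 symbols of UPUUUPUUPUUPUUUPU one by one yields UPU U UPU UPU UPU U UPU UPU U UPU UPU U UPU UPU UPU U UPU; concatenated:

UPUUUPUUPUUPUUUPUUPUUUPUUPUUUPUUPUUPUUUPU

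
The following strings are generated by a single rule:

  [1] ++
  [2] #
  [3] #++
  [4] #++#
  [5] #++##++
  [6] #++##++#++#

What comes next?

This is a Fibonacci-style word recurrence s(k) = s(k−1)·s(k−2): e.g. #·++ = #++.
Continuing: #++##++#++# · #++##++ gives term 7.

#++##++#++##++##++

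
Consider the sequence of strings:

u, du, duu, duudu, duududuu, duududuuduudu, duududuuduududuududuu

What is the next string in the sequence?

duududuuduududuududuuduududuuduudu

From term 3 onward, concatenate the last term with the second-to-last: du·u = duu, duu·du = duudu, …
So term 8 is duududuuduududuududuu·duududuuduudu.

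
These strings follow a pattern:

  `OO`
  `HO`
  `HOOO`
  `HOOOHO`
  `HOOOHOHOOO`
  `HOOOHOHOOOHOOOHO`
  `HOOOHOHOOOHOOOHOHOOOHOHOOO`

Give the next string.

Each term (from the third on) is the previous term followed by the one before it: term 3 = HO·OO = HOOO.
The next term joins HOOOHOHOOOHOOOHOHOOOHOHOOO and HOOOHOHOOOHOOOHO.

HOOOHOHOOOHOOOHOHOOOHOHOOOHOOOHOHOOOHOOOHO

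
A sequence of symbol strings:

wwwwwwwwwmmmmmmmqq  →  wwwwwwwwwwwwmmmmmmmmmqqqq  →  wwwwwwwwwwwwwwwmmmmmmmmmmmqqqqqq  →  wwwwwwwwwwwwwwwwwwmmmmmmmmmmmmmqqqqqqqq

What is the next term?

wwwwwwwwwwwwwwwwwwwwwmmmmmmmmmmmmmmmqqqqqqqqqq

The n-th term is 3n+3 w's then 2n+3 m's then 2n-2 q's, where the shown terms are n = 2, 3, 4, 5.
For the next term, n = 6, so the run lengths are 21, 15, 10.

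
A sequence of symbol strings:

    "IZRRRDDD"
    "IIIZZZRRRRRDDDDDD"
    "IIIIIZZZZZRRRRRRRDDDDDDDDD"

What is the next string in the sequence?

Term n consists of 2n-1 I's, followed by 2n-1 Z's, followed by 2n+1 R's, followed by 3n D's (n = 1, 2, …).
Setting n = 4 gives 7, 7, 9, 12 characters in each block.

IIIIIIIZZZZZZZRRRRRRRRRDDDDDDDDDDDD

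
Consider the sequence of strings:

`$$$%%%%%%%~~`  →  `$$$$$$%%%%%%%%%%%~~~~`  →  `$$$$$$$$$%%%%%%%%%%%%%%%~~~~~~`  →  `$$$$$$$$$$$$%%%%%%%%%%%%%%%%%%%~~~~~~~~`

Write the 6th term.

$$$$$$$$$$$$$$$$$$%%%%%%%%%%%%%%%%%%%%%%%%%%%~~~~~~~~~~~~

Each string has the form $^{3n} %^{4n+3} ~^{2n} (n = 1, 2, …).
Setting n = 6 gives 18, 27, 12 characters in each block.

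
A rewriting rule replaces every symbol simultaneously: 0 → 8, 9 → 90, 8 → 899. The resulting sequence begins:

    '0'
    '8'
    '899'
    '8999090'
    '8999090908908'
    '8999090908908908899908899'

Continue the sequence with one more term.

Replace each of the 25 characters of 8999090908908908899908899 in place — 899 90 90 90 8 90 8 90 8 899 90 8 899 90 8 899 899 90 90 90 8 899 899 90 90 — and concatenate.

899909090890890889990889990889989990909088998999090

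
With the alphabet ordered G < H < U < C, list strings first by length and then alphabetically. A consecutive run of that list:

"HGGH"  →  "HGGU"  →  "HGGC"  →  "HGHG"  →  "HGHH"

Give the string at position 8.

Advancing 3 positions from HGHH through HGHH → HGHU → HGHC reaches term 8.

HGUG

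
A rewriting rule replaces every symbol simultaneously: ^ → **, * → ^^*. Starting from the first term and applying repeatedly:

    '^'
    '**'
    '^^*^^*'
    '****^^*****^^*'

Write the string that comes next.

^^*^^*^^*^^*****^^*^^*^^*^^*^^*****^^*

Applying the rule to each of the 14 symbols of ****^^*****^^* gives the pieces ^^* ^^* ^^* ^^* ** ** ^^* ^^* ^^* ^^* ^^* ** ** ^^*, which concatenate to the answer.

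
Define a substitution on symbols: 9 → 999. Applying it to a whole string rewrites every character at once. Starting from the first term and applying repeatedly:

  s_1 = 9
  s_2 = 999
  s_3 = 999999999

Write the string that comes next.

999999999999999999999999999

Apply φ to 999999999 symbol by symbol: 9→999, 9→999, 9→999, 9→999, 9→999, 9→999, 9→999, 9→999, 9→999; joined: 999 999 999 999 999 999 999 999 999.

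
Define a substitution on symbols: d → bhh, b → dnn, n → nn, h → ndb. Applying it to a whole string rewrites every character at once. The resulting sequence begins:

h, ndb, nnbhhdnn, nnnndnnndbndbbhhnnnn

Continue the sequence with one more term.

Rewriting the 20 symbols of nnnndnnndbndbbhhnnnn one by one yields nn nn nn nn bhh nn nn nn bhh dnn nn bhh dnn dnn ndb ndb nn nn nn nn; concatenated:

nnnnnnnnbhhnnnnnnbhhdnnnnbhhdnndnnndbndbnnnnnnnn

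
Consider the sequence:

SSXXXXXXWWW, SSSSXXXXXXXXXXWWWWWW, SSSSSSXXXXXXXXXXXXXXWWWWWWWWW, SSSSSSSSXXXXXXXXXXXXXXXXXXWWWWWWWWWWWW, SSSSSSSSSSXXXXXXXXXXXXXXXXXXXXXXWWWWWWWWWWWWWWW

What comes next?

SSSSSSSSSSSSXXXXXXXXXXXXXXXXXXXXXXXXXXWWWWWWWWWWWWWWWWWW

The n-th term is 2n S's then 4n+2 X's then 3n W's (n = 1, 2, …).
For the next term, n = 6, so the run lengths are 12, 26, 18.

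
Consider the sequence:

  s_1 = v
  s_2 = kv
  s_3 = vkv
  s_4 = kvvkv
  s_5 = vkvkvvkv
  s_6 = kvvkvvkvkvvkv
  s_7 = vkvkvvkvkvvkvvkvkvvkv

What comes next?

kvvkvvkvkvvkvvkvkvvkvkvvkvvkvkvvkv

This is a Fibonacci-style word recurrence s(k) = s(k−2)·s(k−1): e.g. v·kv = vkv.
Continuing: kvvkvvkvkvvkv · vkvkvvkvkvvkvvkvkvvkv gives term 8.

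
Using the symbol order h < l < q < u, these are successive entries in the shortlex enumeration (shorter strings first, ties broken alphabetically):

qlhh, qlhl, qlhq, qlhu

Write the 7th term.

qllq

Continuing the enumeration 3 steps past qlhu: qlhu → qllh → qlll → (answer).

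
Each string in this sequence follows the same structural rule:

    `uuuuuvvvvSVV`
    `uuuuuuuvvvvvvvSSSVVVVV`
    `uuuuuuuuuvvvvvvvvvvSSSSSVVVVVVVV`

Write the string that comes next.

uuuuuuuuuuuvvvvvvvvvvvvvSSSSSSSVVVVVVVVVVV

The n-th term is 2n+3 u's then 3n+1 v's then 2n-1 S's then 3n-1 V's (n = 1, 2, …).
Setting n = 4 gives 11, 13, 7, 11 characters in each block.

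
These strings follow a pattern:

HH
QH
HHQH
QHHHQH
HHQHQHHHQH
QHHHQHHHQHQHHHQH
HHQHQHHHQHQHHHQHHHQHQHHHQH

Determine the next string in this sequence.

From term 3 onward, concatenate the second-to-last term with the last: HH·QH = HHQH, QH·HHQH = QHHHQH, …
So term 8 is QHHHQHHHQHQHHHQH·HHQHQHHHQHQHHHQHHHQHQHHHQH.

QHHHQHHHQHQHHHQHHHQHQHHHQHQHHHQHHHQHQHHHQH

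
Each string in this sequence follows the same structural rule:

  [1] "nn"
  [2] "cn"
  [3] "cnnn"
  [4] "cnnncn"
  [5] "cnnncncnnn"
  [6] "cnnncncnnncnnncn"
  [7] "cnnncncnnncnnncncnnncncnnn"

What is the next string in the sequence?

Each term (from the third on) is the previous term followed by the one before it: term 3 = cn·nn = cnnn.
So term 8 is cnnncncnnncnnncncnnncncnnn·cnnncncnnncnnncn.

cnnncncnnncnnncncnnncncnnncnnncncnnncnnncn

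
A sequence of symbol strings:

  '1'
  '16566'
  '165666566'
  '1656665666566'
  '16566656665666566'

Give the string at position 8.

The strings grow by a fixed suffix 6566 each time.
From 16566656665666566, 3 further steps: 16566656665666566 → 165666566656665666566 → 1656665666566656665666566 → (answer).

16566656665666566656665666566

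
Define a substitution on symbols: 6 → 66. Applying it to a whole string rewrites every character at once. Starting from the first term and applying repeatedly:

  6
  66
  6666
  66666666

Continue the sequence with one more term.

6666666666666666

Expanding 66666666: 6→66, 6→66, 6→66, 6→66, 6→66, 6→66, 6→66, 6→66. Concatenated: 66 66 66 66 66 66 66 66.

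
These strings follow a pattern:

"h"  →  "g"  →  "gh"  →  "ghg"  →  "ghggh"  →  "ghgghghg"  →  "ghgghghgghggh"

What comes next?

ghgghghgghgghghgghghg

This is a Fibonacci-style word recurrence s(k) = s(k−1)·s(k−2): e.g. g·h = gh.
Continuing: ghgghghgghggh · ghgghghg gives term 8.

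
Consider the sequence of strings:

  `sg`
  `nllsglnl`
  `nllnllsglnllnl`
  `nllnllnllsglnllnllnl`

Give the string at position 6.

nllnllnllnllnllsglnllnllnllnllnl

Every step adds nll to the front and lnl to the end of the previous string.
From nllnllnllsglnllnllnl, 2 further steps: nllnllnllsglnllnllnl → nllnllnllnllsglnllnllnllnl → (answer).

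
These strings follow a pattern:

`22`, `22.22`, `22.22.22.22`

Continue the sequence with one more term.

s(k+1) = s(k)·.·s(k) — each term doubles the last with '.' between the halves.
One more doubling of 22.22.22.22 gives the answer.

22.22.22.22.22.22.22.22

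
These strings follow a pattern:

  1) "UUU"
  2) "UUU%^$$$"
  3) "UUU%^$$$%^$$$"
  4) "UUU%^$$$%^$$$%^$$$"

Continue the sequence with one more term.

The strings grow by a fixed suffix %^$$$ each time.
One more step from UUU%^$$$%^$$$%^$$$ gives the answer.

UUU%^$$$%^$$$%^$$$%^$$$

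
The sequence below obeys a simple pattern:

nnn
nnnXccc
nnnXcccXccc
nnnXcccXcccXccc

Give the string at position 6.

Each term is the previous one with Xccc appended.
From nnnXcccXcccXccc, 2 further steps: nnnXcccXcccXccc → nnnXcccXcccXcccXccc → (answer).

nnnXcccXcccXcccXcccXccc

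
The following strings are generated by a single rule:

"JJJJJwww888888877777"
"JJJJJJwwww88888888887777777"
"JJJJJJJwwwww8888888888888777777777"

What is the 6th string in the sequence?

JJJJJJJJJJwwwwwwww8888888888888888888888777777777777777

Each string has the form J^{n+2} w^{n} 8^{3n-2} 7^{2n-1}, where the shown terms are n = 3, 4, 5.
For term 6, n = 8, so the run lengths are 10, 8, 22, 15.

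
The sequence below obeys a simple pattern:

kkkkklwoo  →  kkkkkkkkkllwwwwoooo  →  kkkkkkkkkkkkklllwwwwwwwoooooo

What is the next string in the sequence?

kkkkkkkkkkkkkkkkkllllwwwwwwwwwwoooooooo

The n-th term is 4n+1 k's then n l's then 3n-2 w's then 2n o's (n = 1, 2, …).
At n = 4 the blocks have lengths 17, 4, 10, 8.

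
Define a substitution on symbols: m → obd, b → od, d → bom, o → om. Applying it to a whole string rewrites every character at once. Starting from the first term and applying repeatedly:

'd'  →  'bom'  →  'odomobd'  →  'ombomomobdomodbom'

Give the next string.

φ(ombomomobdomodbom) expands symbol-by-symbol to om obd od om obd om obd om od bom om obd om bom od om obd; joining the 17 pieces gives the next term.

omobdodomobdomobdomodbomomobdombomodomobd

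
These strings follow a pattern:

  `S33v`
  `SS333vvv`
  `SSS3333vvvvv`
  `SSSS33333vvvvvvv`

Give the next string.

SSSSS333333vvvvvvvvv

Each string has the form S^{n} 3^{n+1} v^{2n-1} (n = 1, 2, …).
For the next term, n = 5, so the run lengths are 5, 6, 9.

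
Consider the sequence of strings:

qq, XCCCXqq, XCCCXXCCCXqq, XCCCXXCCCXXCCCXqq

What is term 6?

Every step adds XCCCX at the front: s(k+1) = XCCCX·s(k).
From XCCCXXCCCXXCCCXqq, 2 further steps: XCCCXXCCCXXCCCXqq → XCCCXXCCCXXCCCXXCCCXqq → (answer).

XCCCXXCCCXXCCCXXCCCXXCCCXqq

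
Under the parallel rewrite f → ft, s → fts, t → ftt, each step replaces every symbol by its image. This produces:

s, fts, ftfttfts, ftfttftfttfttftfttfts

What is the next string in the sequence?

Rewriting the 21 symbols of ftfttftfttfttftfttfts one by one yields ft ftt ft ftt ftt ft ftt ft ftt ftt ft ftt ftt ft ftt ft ftt ftt ft ftt fts; concatenated:

ftfttftfttfttftfttftfttfttftfttfttftfttftfttfttftfttfts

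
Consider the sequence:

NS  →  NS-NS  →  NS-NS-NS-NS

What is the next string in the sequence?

s(k+1) = s(k)·-·s(k) — each term doubles the last with '-' between the halves.
So the next term is two copies of NS-NS-NS-NS with '-' between the halves.

NS-NS-NS-NS-NS-NS-NS-NS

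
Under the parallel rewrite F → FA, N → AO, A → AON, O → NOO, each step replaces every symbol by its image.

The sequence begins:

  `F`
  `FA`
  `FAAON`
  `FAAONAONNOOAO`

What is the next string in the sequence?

Applying the rule to each of the 13 symbols of FAAONAONNOOAO gives the pieces FA AON AON NOO AO AON NOO AO AO NOO NOO AON NOO, which concatenate to the answer.

FAAONAONNOOAOAONNOOAOAONOONOOAONNOO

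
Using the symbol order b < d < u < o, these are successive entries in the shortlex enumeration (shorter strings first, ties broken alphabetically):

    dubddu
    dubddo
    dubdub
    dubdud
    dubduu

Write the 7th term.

dubdob

Advancing 2 positions from dubduu through dubduu → dubduo reaches term 7.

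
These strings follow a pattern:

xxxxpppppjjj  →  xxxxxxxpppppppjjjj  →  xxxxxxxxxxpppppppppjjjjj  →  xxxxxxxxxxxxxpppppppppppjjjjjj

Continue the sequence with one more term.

Reading off run lengths: x runs 4, 7, 10, 13; p runs 5, 7, 9, 11; j runs 3, 4, 5, 6 — each is linear in n (n = 1, 2, …).
At n = 5 the blocks have lengths 16, 13, 7.

xxxxxxxxxxxxxxxxpppppppppppppjjjjjjj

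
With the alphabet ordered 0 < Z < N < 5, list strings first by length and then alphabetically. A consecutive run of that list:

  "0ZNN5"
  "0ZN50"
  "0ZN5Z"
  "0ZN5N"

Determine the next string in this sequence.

0ZN55

Treat 0ZN5N as a base-4 numeral over the given alphabet and add one, carrying through any trailing 5's.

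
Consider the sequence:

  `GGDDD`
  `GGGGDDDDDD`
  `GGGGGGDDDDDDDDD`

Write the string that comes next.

GGGGGGGGDDDDDDDDDDDD

Term n consists of 2n G's, followed by 3n D's (n = 1, 2, …).
For the next term, n = 4, so the run lengths are 8, 12.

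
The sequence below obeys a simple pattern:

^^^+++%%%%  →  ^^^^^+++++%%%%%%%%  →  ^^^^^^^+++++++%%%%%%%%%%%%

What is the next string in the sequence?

Each string has the form ^^{2n+1} +^{2n+1} %^{4n} (n = 1, 2, …).
At n = 4 the blocks have lengths 9, 9, 16.

^^^^^^^^^+++++++++%%%%%%%%%%%%%%%%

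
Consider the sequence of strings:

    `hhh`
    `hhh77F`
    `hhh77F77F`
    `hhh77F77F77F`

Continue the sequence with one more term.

The strings grow by a fixed suffix 77F each time.
Applying this once more to hhh77F77F77F:

hhh77F77F77F77F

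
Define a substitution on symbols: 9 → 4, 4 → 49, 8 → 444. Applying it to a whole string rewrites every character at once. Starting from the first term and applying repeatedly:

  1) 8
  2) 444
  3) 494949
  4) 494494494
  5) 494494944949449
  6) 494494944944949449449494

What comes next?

Applying the rule to each of the 24 symbols of 494494944944949449449494 gives the pieces 49 4 49 49 4 49 4 49 49 4 49 49 4 49 4 49 49 4 49 49 4 49 4 49, which concatenate to the answer.

494494944944949449494494494944949449449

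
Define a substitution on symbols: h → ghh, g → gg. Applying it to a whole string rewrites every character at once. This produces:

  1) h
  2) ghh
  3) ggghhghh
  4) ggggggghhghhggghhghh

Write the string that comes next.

ggggggggggggggghhghhggghhghhggggggghhghhggghhghh

Applying the rule to each of the 20 symbols of ggggggghhghhggghhghh gives the pieces gg gg gg gg gg gg gg ghh ghh gg ghh ghh gg gg gg ghh ghh gg ghh ghh, which concatenate to the answer.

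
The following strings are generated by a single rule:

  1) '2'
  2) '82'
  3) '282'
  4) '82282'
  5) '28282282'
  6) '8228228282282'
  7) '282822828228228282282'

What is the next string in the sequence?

This is a Fibonacci-style word recurrence s(k) = s(k−2)·s(k−1): e.g. 2·82 = 282.
Continuing: 8228228282282 · 282822828228228282282 gives term 8.

8228228282282282822828228228282282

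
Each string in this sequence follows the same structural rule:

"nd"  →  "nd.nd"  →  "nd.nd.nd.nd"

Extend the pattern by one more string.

s(k+1) = s(k)·.·s(k) — each term doubles the last with '.' between the halves.
Doubling nd.nd.nd.nd with '.' between the halves:

nd.nd.nd.nd.nd.nd.nd.nd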